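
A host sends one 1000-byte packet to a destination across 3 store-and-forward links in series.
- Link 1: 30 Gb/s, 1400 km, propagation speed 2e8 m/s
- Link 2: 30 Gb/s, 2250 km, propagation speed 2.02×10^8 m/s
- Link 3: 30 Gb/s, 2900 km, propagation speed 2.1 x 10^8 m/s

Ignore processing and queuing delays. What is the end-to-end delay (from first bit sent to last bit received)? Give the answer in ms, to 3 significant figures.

L = 1000 × 8 = 8000 bits.
Transmission delay per hop = L/R = 8000/30000000000 = 0.000266667 ms; 3 hops → 0.0008 ms.
Propagation delays (d/s per hop): 7, 11.1386, 13.8095 ms; sum = 31.9481 ms.
End-to-end = 31.9 ms.

31.9 ms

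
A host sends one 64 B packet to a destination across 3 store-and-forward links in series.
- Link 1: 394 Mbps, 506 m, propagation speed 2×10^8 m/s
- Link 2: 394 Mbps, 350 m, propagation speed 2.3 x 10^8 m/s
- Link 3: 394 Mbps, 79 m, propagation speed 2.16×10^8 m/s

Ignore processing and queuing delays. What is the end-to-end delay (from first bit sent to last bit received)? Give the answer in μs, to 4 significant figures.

L = 64 × 8 = 512 bits.
Transmission delay per hop = L/R = 512/394000000 = 1.29949 μs; 3 hops → 3.89848 μs.
Propagation delays (d/s per hop): 2.53, 1.52174, 0.365741 μs; sum = 4.41748 μs.
End-to-end = 8.316 μs.

8.316 μs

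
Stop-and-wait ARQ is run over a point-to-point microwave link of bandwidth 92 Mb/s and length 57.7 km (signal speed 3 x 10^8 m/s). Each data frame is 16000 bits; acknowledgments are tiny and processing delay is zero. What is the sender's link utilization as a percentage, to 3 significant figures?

t_tx = L/R = 16000/92000000 = 0.000173913 s.
t_prop = 57700/300000000 = 0.000192333 s; RTT = 0.000384667 s.
Cycle = t_tx + RTT = 0.00055858 s.
Utilization = t_tx / cycle = 0.000173913/0.00055858 = 31.1 %.

31.1 %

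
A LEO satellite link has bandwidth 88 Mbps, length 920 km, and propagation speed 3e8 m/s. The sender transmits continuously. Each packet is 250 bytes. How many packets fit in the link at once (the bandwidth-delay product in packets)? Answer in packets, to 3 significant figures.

135 packets

Propagation delay = 920000 / 300000000 = 0.00306667 s.
BDP = R × t_prop = 88000000 × 0.00306667 = 269867 bits.
In packets of 2000 bits: 135 packets.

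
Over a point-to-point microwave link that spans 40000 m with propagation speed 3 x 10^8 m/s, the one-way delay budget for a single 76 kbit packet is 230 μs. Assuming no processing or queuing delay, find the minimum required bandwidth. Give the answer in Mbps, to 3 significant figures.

786 Mbps

Propagation delay = 40000 / 300000000 = 133.333 μs.
Transmission budget = 230 − 133.333 = 96.6667 μs.
R ≥ L / t_tx = 76000 bits / 9.66667e-05 s = 786 Mbps.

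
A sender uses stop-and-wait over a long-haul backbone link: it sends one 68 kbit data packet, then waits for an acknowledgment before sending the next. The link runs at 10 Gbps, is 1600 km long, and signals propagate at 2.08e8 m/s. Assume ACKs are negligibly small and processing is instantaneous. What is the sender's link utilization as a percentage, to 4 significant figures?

0.04418 %

t_tx = L/R = 68000/10000000000 = 6.8e-06 s.
t_prop = 1600000/208000000 = 0.00769231 s; RTT = 0.0153846 s.
Cycle = t_tx + RTT = 0.0153914 s.
Utilization = t_tx / cycle = 6.8e-06/0.0153914 = 0.04418 %.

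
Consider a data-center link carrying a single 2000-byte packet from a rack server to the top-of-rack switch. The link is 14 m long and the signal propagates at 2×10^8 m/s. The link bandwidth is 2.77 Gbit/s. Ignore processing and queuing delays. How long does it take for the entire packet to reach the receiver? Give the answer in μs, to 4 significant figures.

5.846 μs

L = 2000 × 8 = 16000 bits.
Transmission delay = L/R = 16000 / 2770000000 = 5.77617 μs.
Propagation delay = d/s = 14 m / 200000000 m/s = 0.07 μs.
Total = 5.846 μs.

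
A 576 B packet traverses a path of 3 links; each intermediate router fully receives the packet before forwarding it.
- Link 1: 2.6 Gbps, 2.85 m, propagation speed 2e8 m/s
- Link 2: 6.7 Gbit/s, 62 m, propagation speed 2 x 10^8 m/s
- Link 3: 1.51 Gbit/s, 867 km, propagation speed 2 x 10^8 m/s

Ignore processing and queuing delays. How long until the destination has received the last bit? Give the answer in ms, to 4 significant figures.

4.341 ms

L = 576 × 8 = 4608 bits.
Transmission delays (L/R per hop): 0.00177231, 0.000687761, 0.00305166 ms; sum = 0.00551172 ms.
Propagation delays (d/s per hop): 1.425e-05, 0.00031, 4.335 ms; sum = 4.33532 ms.
End-to-end = 4.341 ms.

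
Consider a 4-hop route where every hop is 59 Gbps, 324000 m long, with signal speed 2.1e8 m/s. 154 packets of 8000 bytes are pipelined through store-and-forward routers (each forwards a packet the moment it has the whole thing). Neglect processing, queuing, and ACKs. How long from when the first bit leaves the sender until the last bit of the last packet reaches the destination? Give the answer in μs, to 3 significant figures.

6340 μs

Per-hop transmission t_tx = L/R = 64000/59000000000 = 1.08475 μs.
Per-hop propagation t_prop = 324000/210000000 = 1542.86 μs.
Pipeline fill: first packet needs 4·t_tx to clear all hops; remaining 153 packets each add one t_tx.
Total = (4+154-1)·t_tx + 4·t_prop = 157·1.08475 + 4·1542.86 = 6340 μs.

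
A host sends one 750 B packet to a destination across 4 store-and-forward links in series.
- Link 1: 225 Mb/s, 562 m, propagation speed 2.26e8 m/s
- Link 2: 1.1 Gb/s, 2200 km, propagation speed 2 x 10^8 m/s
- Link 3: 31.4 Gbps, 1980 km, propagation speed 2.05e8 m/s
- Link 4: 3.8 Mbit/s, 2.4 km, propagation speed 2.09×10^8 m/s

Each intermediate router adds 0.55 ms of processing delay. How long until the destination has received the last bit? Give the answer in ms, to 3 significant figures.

L = 750 × 8 = 6000 bits.
Transmission delays (L/R per hop): 0.0266667, 0.00545455, 0.000191083, 1.57895 ms; sum = 1.61126 ms.
Propagation delays (d/s per hop): 0.00248673, 11, 9.65854, 0.0114833 ms; sum = 20.6725 ms.
Processing at 3 router(s): 3 × 0.55 ms = 1.65 ms.
End-to-end = 23.9 ms.

23.9 ms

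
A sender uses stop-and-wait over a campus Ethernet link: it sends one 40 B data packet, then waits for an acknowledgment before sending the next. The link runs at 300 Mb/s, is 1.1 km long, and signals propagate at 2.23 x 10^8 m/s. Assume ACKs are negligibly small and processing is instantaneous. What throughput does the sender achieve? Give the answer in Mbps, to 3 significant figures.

29.3 Mbps

t_tx = L/R = 320/300000000 = 1.06667e-06 s.
t_prop = 1100/223000000 = 4.93274e-06 s; RTT = 9.86547e-06 s.
Cycle = t_tx + RTT = 1.09321e-05 s.
Throughput = L / cycle = 320 / 1.09321e-05 = 29.3 Mbps.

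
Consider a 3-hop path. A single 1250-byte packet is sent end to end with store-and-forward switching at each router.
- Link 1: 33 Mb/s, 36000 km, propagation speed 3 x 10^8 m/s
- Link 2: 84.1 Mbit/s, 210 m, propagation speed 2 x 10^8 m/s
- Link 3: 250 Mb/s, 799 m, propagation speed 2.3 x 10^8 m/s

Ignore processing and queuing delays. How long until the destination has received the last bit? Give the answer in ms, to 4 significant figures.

120.5 ms

L = 1250 × 8 = 10000 bits.
Transmission delays (L/R per hop): 0.30303, 0.118906, 0.04 ms; sum = 0.461936 ms.
Propagation delays (d/s per hop): 120, 0.00105, 0.00347391 ms; sum = 120.005 ms.
End-to-end = 120.5 ms.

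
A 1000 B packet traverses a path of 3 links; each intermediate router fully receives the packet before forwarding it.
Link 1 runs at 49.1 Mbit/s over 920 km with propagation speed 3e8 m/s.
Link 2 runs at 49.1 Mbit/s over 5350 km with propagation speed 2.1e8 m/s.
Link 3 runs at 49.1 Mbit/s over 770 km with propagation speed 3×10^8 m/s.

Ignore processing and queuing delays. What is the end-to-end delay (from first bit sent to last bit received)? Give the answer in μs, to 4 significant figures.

31600 μs

L = 1000 × 8 = 8000 bits.
Transmission delay per hop = L/R = 8000/49100000 = 162.933 μs; 3 hops → 488.798 μs.
Propagation delays (d/s per hop): 3066.67, 25476.2, 2566.67 μs; sum = 31109.5 μs.
End-to-end = 31600 μs.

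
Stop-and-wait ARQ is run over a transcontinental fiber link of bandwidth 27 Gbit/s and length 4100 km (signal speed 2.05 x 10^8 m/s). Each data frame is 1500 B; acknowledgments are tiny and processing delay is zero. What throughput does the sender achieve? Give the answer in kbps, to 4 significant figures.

t_tx = L/R = 12000/27000000000 = 4.44444e-07 s.
t_prop = 4100000/2.05e+08 = 0.02 s; RTT = 0.04 s.
Cycle = t_tx + RTT = 0.0400004 s.
Throughput = L / cycle = 12000 / 0.0400004 = 300.0 kbps.

300.0 kbps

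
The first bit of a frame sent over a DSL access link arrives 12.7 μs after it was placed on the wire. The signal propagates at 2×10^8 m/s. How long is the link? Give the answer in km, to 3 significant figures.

2.54 km

d = s × t_prop = 200000000 × 1.27e-05 = 2.54 km.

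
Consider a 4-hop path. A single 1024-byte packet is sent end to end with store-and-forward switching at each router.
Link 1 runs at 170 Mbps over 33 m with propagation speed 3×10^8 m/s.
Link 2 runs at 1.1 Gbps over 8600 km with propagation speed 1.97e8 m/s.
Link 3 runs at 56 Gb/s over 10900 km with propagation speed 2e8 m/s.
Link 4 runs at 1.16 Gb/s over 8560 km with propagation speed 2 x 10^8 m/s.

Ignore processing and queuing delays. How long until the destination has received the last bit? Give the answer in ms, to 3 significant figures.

L = 1024 × 8 = 8192 bits.
Transmission delays (L/R per hop): 0.0481882, 0.00744727, 0.000146286, 0.00706207 ms; sum = 0.0628439 ms.
Propagation delays (d/s per hop): 0.00011, 43.6548, 54.5, 42.8 ms; sum = 140.955 ms.
End-to-end = 141 ms.

141 ms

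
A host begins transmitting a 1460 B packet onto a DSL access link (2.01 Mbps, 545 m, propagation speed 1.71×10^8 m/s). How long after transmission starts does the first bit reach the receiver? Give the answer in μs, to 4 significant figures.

First bit experiences only propagation delay: d/s = 545/171000000 = 3.187 μs.

3.187 μs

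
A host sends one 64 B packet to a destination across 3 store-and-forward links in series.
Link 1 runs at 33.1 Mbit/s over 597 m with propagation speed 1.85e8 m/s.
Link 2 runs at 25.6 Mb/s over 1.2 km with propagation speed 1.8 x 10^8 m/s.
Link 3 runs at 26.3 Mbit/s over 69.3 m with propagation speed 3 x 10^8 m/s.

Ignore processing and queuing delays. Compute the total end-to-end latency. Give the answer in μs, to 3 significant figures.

65.1 μs

L = 64 × 8 = 512 bits.
Transmission delays (L/R per hop): 15.4683, 20, 19.4677 μs; sum = 54.936 μs.
Propagation delays (d/s per hop): 3.22703, 6.66667, 0.231 μs; sum = 10.1247 μs.
End-to-end = 65.1 μs.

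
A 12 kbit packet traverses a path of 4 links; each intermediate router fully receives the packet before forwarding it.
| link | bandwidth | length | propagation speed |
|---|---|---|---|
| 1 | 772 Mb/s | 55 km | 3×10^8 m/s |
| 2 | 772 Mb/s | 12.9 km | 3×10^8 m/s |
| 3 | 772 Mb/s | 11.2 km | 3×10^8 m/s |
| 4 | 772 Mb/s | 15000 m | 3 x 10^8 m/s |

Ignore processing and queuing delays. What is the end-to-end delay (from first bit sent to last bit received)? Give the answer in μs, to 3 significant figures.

L = 12000 bits.
Transmission delay per hop = L/R = 12000/772000000 = 15.544 μs; 4 hops → 62.1762 μs.
Propagation delays (d/s per hop): 183.333, 43, 37.3333, 50 μs; sum = 313.667 μs.
End-to-end = 376 μs.

376 μs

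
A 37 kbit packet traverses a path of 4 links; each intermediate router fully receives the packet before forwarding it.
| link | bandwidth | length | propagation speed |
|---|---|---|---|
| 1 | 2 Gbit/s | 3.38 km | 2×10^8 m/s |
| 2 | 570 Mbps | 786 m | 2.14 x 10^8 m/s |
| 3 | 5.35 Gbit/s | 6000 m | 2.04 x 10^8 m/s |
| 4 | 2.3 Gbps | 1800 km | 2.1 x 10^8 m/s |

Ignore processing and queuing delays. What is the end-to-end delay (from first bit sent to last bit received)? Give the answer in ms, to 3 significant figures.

8.73 ms

L = 37000 bits.
Transmission delays (L/R per hop): 0.0185, 0.0649123, 0.00691589, 0.016087 ms; sum = 0.106415 ms.
Propagation delays (d/s per hop): 0.0169, 0.0036729, 0.0294118, 8.57143 ms; sum = 8.62141 ms.
End-to-end = 8.73 ms.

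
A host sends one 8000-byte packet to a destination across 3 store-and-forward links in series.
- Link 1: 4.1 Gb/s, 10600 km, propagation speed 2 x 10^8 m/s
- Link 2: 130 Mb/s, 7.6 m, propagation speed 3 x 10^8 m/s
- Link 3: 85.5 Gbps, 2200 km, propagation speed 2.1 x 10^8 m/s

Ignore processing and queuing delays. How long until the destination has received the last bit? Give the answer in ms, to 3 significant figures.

64.0 ms

L = 8000 × 8 = 64000 bits.
Transmission delays (L/R per hop): 0.0156098, 0.492308, 0.000748538 ms; sum = 0.508666 ms.
Propagation delays (d/s per hop): 53, 2.53333e-05, 10.4762 ms; sum = 63.4762 ms.
End-to-end = 64.0 ms.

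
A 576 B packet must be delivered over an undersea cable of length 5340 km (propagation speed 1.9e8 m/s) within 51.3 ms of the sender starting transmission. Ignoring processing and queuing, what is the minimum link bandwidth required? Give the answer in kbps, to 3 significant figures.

L = 4608 bits.
Propagation delay = 5340000 / 190000000 = 28.1053 ms.
Transmission budget = 51.3 − 28.1053 = 23.1947 ms.
R ≥ L / t_tx = 4608 bits / 0.0231947 s = 199 kbps.

199 kbps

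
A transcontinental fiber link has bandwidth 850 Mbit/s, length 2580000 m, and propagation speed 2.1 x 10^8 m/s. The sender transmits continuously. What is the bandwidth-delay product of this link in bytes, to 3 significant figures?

Propagation delay = 2580000 / 210000000 = 0.0122857 s.
BDP = R × t_prop = 850000000 × 0.0122857 = 10442900 bits.
In bytes: 10442900/8 = 1310000 bytes.

1310000 bytes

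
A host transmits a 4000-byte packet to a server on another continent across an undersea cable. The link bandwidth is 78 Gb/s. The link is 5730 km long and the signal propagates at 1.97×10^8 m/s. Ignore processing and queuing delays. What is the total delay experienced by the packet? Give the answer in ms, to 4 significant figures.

29.09 ms

L = 4000 × 8 = 32000 bits.
Transmission delay = L/R = 32000 / 78000000000 = 0.000410256 ms.
Propagation delay = d/s = 5730000 m / 197000000 m/s = 29.0863 ms.
Total = 29.09 ms.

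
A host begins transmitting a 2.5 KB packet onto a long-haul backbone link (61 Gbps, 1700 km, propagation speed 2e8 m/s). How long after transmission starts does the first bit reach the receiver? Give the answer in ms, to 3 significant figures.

First bit experiences only propagation delay: d/s = 1700000/200000000 = 8.50 ms.

8.50 ms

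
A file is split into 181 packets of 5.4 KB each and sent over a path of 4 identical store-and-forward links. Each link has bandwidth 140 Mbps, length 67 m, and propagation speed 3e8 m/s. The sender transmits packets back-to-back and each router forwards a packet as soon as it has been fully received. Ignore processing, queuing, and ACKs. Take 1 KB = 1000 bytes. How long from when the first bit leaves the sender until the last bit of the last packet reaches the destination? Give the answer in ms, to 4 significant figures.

56.78 ms

Per-hop transmission t_tx = L/R = 43200/140000000 = 0.308571 ms.
Per-hop propagation t_prop = 67/300000000 = 0.000223333 ms.
Pipeline fill: first packet needs 4·t_tx to clear all hops; remaining 180 packets each add one t_tx.
Total = (4+181-1)·t_tx + 4·t_prop = 184·0.308571 + 4·0.000223333 = 56.78 ms.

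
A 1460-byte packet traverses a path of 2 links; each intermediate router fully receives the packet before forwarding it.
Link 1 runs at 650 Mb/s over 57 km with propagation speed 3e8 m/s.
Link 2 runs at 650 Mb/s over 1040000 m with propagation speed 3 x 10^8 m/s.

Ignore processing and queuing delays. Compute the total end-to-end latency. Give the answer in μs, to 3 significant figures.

3690 μs

L = 1460 × 8 = 11680 bits.
Transmission delay per hop = L/R = 11680/650000000 = 17.9692 μs; 2 hops → 35.9385 μs.
Propagation delays (d/s per hop): 190, 3466.67 μs; sum = 3656.67 μs.
End-to-end = 3690 μs.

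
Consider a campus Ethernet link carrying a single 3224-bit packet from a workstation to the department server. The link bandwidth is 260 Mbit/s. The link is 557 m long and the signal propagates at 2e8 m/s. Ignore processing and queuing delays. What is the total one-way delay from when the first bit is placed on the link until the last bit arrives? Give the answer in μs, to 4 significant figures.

15.19 μs

Transmission delay = L/R = 3224 / 260000000 = 12.4 μs.
Propagation delay = d/s = 557 m / 200000000 m/s = 2.785 μs.
Total = 15.19 μs.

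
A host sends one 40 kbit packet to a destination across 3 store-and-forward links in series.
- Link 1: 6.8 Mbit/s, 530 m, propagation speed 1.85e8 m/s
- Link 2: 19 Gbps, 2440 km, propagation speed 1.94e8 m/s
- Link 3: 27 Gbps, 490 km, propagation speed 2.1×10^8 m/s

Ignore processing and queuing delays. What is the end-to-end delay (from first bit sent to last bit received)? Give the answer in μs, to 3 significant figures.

20800 μs

L = 40000 bits.
Transmission delays (L/R per hop): 5882.35, 2.10526, 1.48148 μs; sum = 5885.94 μs.
Propagation delays (d/s per hop): 2.86486, 12577.3, 2333.33 μs; sum = 14913.5 μs.
End-to-end = 20800 μs.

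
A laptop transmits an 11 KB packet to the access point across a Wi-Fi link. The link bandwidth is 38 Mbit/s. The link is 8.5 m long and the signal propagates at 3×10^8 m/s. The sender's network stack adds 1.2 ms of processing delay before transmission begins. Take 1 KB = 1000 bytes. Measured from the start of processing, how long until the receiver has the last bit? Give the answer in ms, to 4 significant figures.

L = 88000 bits.
Transmission delay = L/R = 88000 / 38000000 = 2.31579 ms.
Propagation delay = d/s = 8.5 m / 300000000 m/s = 2.83333e-05 ms.
Plus processing delay 1.2 ms = 1.2 ms.
Total = 3.516 ms.

3.516 ms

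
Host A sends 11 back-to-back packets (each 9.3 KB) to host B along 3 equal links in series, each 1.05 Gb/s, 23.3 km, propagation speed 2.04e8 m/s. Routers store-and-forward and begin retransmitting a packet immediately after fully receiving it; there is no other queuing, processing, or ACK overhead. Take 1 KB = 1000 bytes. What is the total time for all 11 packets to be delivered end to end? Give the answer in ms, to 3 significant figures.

Per-hop transmission t_tx = L/R = 74400/1050000000 = 0.0708571 ms.
Per-hop propagation t_prop = 23300/204000000 = 0.114216 ms.
Pipeline fill: first packet needs 3·t_tx to clear all hops; remaining 10 packets each add one t_tx.
Total = (3+11-1)·t_tx + 3·t_prop = 13·0.0708571 + 3·0.114216 = 1.26 ms.

1.26 ms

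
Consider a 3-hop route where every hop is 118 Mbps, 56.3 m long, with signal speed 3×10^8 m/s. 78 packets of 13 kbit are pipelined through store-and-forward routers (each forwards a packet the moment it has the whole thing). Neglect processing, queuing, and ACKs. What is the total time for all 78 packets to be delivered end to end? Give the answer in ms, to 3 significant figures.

Per-hop transmission t_tx = L/R = 13000/118000000 = 0.110169 ms.
Per-hop propagation t_prop = 56.3/300000000 = 0.000187667 ms.
Pipeline fill: first packet needs 3·t_tx to clear all hops; remaining 77 packets each add one t_tx.
Total = (3+78-1)·t_tx + 3·t_prop = 80·0.110169 + 3·0.000187667 = 8.81 ms.

8.81 ms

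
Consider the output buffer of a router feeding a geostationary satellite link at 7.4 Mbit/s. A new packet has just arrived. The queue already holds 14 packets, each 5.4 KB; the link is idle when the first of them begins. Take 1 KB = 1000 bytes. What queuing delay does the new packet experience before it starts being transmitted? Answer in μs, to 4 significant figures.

Each queued packet: L/R = 43200/7400000 = 5837.84 μs.
14 queued → 81729.7 μs.
Queuing delay = 81730 μs.

81730 μs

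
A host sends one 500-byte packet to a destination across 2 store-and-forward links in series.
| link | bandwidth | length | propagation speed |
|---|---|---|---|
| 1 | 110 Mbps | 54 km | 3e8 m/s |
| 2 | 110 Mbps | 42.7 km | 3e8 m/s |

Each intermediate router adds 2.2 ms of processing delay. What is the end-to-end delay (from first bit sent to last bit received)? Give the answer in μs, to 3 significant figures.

2600 μs

L = 500 × 8 = 4000 bits.
Transmission delay per hop = L/R = 4000/110000000 = 36.3636 μs; 2 hops → 72.7273 μs.
Propagation delays (d/s per hop): 180, 142.333 μs; sum = 322.333 μs.
Processing at 1 router(s): 1 × 2.2 ms = 2200 μs.
End-to-end = 2600 μs.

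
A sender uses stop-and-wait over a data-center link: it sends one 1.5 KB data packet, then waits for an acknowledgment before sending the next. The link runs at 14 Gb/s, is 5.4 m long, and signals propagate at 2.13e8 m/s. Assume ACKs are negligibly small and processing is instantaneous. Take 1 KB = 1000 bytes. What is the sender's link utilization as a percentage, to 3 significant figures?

t_tx = L/R = 12000/14000000000 = 8.57143e-07 s.
t_prop = 5.4/213000000 = 2.53521e-08 s; RTT = 5.07042e-08 s.
Cycle = t_tx + RTT = 9.07847e-07 s.
Utilization = t_tx / cycle = 8.57143e-07/9.07847e-07 = 94.4 %.

94.4 %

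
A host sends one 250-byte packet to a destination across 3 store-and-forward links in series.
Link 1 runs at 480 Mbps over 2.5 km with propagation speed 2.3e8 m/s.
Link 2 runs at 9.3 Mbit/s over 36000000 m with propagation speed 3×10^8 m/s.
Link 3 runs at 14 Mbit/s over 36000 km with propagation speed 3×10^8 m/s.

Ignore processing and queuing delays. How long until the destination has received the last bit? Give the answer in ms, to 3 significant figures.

L = 250 × 8 = 2000 bits.
Transmission delays (L/R per hop): 0.00416667, 0.215054, 0.142857 ms; sum = 0.362078 ms.
Propagation delays (d/s per hop): 0.0108696, 120, 120 ms; sum = 240.011 ms.
End-to-end = 240 ms.

240 ms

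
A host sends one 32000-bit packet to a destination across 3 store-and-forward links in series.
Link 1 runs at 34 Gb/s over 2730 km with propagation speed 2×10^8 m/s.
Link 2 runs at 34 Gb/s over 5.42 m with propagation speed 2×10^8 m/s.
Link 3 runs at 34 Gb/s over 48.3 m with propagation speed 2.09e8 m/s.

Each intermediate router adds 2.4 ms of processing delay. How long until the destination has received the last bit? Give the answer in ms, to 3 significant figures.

Transmission delay per hop = L/R = 32000/34000000000 = 0.000941176 ms; 3 hops → 0.00282353 ms.
Propagation delays (d/s per hop): 13.65, 2.71e-05, 0.0002311 ms; sum = 13.6503 ms.
Processing at 2 router(s): 2 × 2.4 ms = 4.8 ms.
End-to-end = 18.5 ms.

18.5 ms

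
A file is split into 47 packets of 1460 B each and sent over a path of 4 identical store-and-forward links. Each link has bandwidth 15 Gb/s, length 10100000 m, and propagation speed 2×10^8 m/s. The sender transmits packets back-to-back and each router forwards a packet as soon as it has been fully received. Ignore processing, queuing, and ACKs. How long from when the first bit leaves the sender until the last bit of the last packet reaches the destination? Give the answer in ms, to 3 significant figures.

Per-hop transmission t_tx = L/R = 11680/15000000000 = 0.000778667 ms.
Per-hop propagation t_prop = 10100000/200000000 = 50.5 ms.
Pipeline fill: first packet needs 4·t_tx to clear all hops; remaining 46 packets each add one t_tx.
Total = (4+47-1)·t_tx + 4·t_prop = 50·0.000778667 + 4·50.5 = 202 ms.

202 ms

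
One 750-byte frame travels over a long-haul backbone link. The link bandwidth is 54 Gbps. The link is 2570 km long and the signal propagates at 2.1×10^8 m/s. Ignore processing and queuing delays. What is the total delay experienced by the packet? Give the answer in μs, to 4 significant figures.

12240 μs

L = 750 × 8 = 6000 bits.
Transmission delay = L/R = 6000 / 54000000000 = 0.111111 μs.
Propagation delay = d/s = 2570000 m / 210000000 m/s = 12238.1 μs.
Total = 12240 μs.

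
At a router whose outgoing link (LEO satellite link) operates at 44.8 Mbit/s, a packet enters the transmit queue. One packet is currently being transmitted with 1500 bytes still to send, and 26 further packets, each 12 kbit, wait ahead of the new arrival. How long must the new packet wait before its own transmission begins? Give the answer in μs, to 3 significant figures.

Each queued packet: L/R = 12000/44800000 = 267.857 μs.
26 queued → 6964.29 μs.
Plus remaining 12000 bits of current packet: 267.857 μs.
Queuing delay = 7230 μs.

7230 μs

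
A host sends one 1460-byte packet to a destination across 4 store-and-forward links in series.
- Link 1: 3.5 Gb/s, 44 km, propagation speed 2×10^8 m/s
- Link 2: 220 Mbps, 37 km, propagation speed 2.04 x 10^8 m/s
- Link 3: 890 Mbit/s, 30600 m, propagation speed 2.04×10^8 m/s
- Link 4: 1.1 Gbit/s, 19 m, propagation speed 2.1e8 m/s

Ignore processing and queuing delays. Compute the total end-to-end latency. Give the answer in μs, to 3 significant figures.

L = 1460 × 8 = 11680 bits.
Transmission delays (L/R per hop): 3.33714, 53.0909, 13.1236, 10.6182 μs; sum = 80.1698 μs.
Propagation delays (d/s per hop): 220, 181.373, 150, 0.0904762 μs; sum = 551.463 μs.
End-to-end = 632 μs.

632 μs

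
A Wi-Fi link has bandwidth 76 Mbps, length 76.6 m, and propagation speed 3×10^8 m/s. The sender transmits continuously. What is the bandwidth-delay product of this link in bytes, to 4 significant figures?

2.426 bytes

Propagation delay = 76.6 / 300000000 = 2.55333e-07 s.
BDP = R × t_prop = 76000000 × 2.55333e-07 = 19.4053 bits.
In bytes: 19.4053/8 = 2.426 bytes.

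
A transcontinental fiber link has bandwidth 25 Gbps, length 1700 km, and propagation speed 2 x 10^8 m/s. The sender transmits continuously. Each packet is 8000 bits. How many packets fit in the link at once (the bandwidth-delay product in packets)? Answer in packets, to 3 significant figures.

Propagation delay = 1700000 / 200000000 = 0.0085 s.
BDP = R × t_prop = 25000000000 × 0.0085 = 212500000 bits.
In packets of 8000 bits: 26600 packets.

26600 packets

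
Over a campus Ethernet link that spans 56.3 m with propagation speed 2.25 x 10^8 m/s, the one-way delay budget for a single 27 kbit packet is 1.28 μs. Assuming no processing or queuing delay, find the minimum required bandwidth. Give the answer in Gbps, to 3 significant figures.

26.2 Gbps

Propagation delay = 56.3 / 225000000 = 0.250222 μs.
Transmission budget = 1.28 − 0.250222 = 1.02978 μs.
R ≥ L / t_tx = 27000 bits / 1.02978e-06 s = 26.2 Gbps.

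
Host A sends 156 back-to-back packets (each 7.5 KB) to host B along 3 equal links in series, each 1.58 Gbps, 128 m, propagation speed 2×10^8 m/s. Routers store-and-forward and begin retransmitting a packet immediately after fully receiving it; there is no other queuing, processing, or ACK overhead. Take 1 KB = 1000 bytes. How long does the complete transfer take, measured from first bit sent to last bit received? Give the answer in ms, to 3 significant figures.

Per-hop transmission t_tx = L/R = 60000/1580000000 = 0.0379747 ms.
Per-hop propagation t_prop = 128/200000000 = 0.00064 ms.
Pipeline fill: first packet needs 3·t_tx to clear all hops; remaining 155 packets each add one t_tx.
Total = (3+156-1)·t_tx + 3·t_prop = 158·0.0379747 + 3·0.00064 = 6.00 ms.

6.00 ms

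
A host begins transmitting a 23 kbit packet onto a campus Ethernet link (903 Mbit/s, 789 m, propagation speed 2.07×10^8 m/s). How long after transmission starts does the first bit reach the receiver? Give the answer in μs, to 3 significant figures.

First bit experiences only propagation delay: d/s = 789/2.07e+08 = 3.81 μs.

3.81 μs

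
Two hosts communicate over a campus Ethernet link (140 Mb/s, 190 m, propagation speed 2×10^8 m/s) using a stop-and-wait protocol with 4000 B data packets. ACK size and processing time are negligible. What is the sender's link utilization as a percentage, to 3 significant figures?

99.2 %

t_tx = L/R = 32000/140000000 = 0.000228571 s.
t_prop = 190/200000000 = 9.5e-07 s; RTT = 1.9e-06 s.
Cycle = t_tx + RTT = 0.000230471 s.
Utilization = t_tx / cycle = 0.000228571/0.000230471 = 99.2 %.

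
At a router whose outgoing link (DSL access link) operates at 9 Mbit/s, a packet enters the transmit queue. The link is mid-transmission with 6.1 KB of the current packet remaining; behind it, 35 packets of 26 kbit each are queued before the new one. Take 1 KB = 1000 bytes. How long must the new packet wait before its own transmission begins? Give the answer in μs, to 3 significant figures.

107000 μs

Each queued packet: L/R = 26000/9000000 = 2888.89 μs.
35 queued → 101111 μs.
Plus remaining 48800 bits of current packet: 5422.22 μs.
Queuing delay = 107000 μs.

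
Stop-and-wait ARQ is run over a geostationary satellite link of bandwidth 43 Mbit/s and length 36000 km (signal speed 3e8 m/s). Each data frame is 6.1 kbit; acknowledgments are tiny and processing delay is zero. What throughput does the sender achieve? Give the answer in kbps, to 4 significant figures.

t_tx = L/R = 6100/43000000 = 0.00014186 s.
t_prop = 36000000/300000000 = 0.12 s; RTT = 0.24 s.
Cycle = t_tx + RTT = 0.240142 s.
Throughput = L / cycle = 6100 / 0.240142 = 25.40 kbps.

25.40 kbps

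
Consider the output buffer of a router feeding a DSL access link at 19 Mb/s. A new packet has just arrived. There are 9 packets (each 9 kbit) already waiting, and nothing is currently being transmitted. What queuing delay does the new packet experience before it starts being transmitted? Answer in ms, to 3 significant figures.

Each queued packet: L/R = 9000/19000000 = 0.473684 ms.
9 queued → 4.26316 ms.
Queuing delay = 4.26 ms.

4.26 ms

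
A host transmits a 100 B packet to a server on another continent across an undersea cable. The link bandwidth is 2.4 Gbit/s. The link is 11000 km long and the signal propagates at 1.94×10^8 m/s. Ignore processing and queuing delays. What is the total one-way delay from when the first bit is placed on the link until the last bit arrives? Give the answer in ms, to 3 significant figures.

L = 100 × 8 = 800 bits.
Transmission delay = L/R = 800 / 2400000000 = 0.000333333 ms.
Propagation delay = d/s = 11000000 m / 194000000 m/s = 56.701 ms.
Total = 56.7 ms.

56.7 ms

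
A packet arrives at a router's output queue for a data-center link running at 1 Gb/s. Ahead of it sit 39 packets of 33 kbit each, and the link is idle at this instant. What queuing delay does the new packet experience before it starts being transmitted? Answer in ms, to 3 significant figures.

Each queued packet: L/R = 33000/1000000000 = 0.033 ms.
39 queued → 1.287 ms.
Queuing delay = 1.29 ms.

1.29 ms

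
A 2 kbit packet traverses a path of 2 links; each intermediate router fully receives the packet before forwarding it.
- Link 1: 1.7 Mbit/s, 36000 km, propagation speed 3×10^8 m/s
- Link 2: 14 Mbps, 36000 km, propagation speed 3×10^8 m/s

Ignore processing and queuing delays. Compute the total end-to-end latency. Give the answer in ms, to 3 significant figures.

241 ms

L = 2000 bits.
Transmission delays (L/R per hop): 1.17647, 0.142857 ms; sum = 1.31933 ms.
Propagation delays (d/s per hop): 120, 120 ms; sum = 240 ms.
End-to-end = 241 ms.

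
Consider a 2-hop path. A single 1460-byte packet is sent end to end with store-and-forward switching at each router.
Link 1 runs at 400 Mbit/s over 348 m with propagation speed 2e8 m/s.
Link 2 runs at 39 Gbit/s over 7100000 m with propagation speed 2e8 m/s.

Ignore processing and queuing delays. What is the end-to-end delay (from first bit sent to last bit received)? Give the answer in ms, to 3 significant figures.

35.5 ms

L = 1460 × 8 = 11680 bits.
Transmission delays (L/R per hop): 0.0292, 0.000299487 ms; sum = 0.0294995 ms.
Propagation delays (d/s per hop): 0.00174, 35.5 ms; sum = 35.5017 ms.
End-to-end = 35.5 ms.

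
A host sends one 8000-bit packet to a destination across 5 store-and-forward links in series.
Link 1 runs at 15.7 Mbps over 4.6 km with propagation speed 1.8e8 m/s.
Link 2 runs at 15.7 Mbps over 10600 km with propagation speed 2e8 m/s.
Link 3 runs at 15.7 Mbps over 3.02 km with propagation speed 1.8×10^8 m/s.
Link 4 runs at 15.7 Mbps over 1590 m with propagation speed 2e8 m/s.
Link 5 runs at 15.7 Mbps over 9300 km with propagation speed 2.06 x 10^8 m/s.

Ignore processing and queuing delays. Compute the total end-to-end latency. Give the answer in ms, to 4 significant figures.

100.7 ms

Transmission delay per hop = L/R = 8000/15700000 = 0.509554 ms; 5 hops → 2.54777 ms.
Propagation delays (d/s per hop): 0.0255556, 53, 0.0167778, 0.00795, 45.1456 ms; sum = 98.1959 ms.
End-to-end = 100.7 ms.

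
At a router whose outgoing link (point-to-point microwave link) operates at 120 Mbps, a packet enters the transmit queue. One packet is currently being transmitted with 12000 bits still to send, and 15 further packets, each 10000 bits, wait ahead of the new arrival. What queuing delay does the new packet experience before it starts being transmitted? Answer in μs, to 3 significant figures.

1350 μs

Each queued packet: L/R = 10000/120000000 = 83.3333 μs.
15 queued → 1250 μs.
Plus remaining 12000 bits of current packet: 100 μs.
Queuing delay = 1350 μs.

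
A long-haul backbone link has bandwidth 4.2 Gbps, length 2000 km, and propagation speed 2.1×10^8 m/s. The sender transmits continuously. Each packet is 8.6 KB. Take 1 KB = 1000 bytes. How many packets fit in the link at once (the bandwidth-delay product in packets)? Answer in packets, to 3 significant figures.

Propagation delay = 2000000 / 210000000 = 0.00952381 s.
BDP = R × t_prop = 4200000000 × 0.00952381 = 40000000 bits.
In packets of 68800 bits: 581 packets.

581 packets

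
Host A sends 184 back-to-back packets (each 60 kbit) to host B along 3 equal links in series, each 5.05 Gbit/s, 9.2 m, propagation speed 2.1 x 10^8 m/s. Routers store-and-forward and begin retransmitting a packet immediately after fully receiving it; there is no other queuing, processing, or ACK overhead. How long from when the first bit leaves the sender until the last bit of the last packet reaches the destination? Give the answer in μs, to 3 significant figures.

Per-hop transmission t_tx = L/R = 60000/5050000000 = 11.8812 μs.
Per-hop propagation t_prop = 9.2/210000000 = 0.0438095 μs.
Pipeline fill: first packet needs 3·t_tx to clear all hops; remaining 183 packets each add one t_tx.
Total = (3+184-1)·t_tx + 3·t_prop = 186·11.8812 + 3·0.0438095 = 2210 μs.

2210 μs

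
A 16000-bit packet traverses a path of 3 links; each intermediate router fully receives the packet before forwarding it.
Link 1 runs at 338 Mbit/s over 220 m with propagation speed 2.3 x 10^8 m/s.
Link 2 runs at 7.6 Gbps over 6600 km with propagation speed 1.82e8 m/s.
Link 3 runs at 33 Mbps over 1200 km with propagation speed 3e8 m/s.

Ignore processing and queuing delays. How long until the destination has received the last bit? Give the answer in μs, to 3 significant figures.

40800 μs

Transmission delays (L/R per hop): 47.3373, 2.10526, 484.848 μs; sum = 534.291 μs.
Propagation delays (d/s per hop): 0.956522, 36263.7, 4000 μs; sum = 40264.7 μs.
End-to-end = 40800 μs.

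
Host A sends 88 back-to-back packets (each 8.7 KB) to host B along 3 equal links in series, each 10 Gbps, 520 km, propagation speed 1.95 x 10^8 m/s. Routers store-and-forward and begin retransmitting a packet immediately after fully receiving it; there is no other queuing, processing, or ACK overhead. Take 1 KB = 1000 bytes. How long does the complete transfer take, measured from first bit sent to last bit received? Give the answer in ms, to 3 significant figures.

8.63 ms

Per-hop transmission t_tx = L/R = 69600/10000000000 = 0.00696 ms.
Per-hop propagation t_prop = 520000/195000000 = 2.66667 ms.
Pipeline fill: first packet needs 3·t_tx to clear all hops; remaining 87 packets each add one t_tx.
Total = (3+88-1)·t_tx + 3·t_prop = 90·0.00696 + 3·2.66667 = 8.63 ms.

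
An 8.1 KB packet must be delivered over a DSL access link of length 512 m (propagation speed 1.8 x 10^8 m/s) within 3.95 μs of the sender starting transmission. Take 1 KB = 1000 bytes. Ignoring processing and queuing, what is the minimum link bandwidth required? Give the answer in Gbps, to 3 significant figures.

L = 64800 bits.
Propagation delay = 512 / 180000000 = 2.84444 μs.
Transmission budget = 3.95 − 2.84444 = 1.10556 μs.
R ≥ L / t_tx = 64800 bits / 1.10556e-06 s = 58.6 Gbps.

58.6 Gbps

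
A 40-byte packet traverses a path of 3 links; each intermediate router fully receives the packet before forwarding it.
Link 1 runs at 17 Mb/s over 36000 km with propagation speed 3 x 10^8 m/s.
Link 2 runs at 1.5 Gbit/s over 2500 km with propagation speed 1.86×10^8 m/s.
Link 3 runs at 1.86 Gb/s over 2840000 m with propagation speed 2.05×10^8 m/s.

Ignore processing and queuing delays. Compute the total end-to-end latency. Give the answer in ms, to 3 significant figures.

147 ms

L = 40 × 8 = 320 bits.
Transmission delays (L/R per hop): 0.0188235, 0.000213333, 0.000172043 ms; sum = 0.0192089 ms.
Propagation delays (d/s per hop): 120, 13.4409, 13.8537 ms; sum = 147.295 ms.
End-to-end = 147 ms.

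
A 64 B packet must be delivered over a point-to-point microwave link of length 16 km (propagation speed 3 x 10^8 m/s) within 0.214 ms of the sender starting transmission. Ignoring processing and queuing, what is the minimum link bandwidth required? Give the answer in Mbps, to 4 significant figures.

3.187 Mbps

L = 512 bits.
Propagation delay = 16000 / 300000000 = 0.0533333 ms.
Transmission budget = 0.214 − 0.0533333 = 0.160667 ms.
R ≥ L / t_tx = 512 bits / 0.000160667 s = 3.187 Mbps.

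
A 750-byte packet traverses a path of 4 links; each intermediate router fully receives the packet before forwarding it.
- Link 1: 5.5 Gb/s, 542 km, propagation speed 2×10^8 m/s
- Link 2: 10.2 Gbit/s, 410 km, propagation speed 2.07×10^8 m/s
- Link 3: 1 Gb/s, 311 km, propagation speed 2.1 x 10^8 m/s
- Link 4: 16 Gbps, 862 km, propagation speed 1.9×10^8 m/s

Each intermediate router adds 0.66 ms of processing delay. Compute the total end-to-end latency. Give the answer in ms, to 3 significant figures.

12.7 ms

L = 750 × 8 = 6000 bits.
Transmission delays (L/R per hop): 0.00109091, 0.000588235, 0.006, 0.000375 ms; sum = 0.00805414 ms.
Propagation delays (d/s per hop): 2.71, 1.98068, 1.48095, 4.53684 ms; sum = 10.7085 ms.
Processing at 3 router(s): 3 × 0.66 ms = 1.98 ms.
End-to-end = 12.7 ms.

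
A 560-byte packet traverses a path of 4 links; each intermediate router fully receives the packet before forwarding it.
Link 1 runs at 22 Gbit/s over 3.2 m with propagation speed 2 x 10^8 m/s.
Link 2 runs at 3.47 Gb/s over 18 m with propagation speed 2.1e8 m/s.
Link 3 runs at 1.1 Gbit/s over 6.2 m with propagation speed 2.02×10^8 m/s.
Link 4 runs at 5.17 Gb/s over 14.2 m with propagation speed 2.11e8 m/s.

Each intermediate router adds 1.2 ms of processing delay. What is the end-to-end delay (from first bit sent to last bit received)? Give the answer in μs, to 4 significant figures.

L = 560 × 8 = 4480 bits.
Transmission delays (L/R per hop): 0.203636, 1.29107, 4.07273, 0.866538 μs; sum = 6.43397 μs.
Propagation delays (d/s per hop): 0.016, 0.0857143, 0.0306931, 0.0672986 μs; sum = 0.199706 μs.
Processing at 3 router(s): 3 × 1.2 ms = 3600 μs.
End-to-end = 3607 μs.

3607 μs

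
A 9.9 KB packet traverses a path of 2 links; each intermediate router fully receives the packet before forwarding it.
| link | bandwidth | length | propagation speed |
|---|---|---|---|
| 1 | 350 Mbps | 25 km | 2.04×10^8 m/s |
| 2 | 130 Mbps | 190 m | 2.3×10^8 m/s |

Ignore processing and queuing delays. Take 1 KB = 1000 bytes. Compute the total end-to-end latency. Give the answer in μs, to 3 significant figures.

959 μs

L = 79200 bits.
Transmission delays (L/R per hop): 226.286, 609.231 μs; sum = 835.516 μs.
Propagation delays (d/s per hop): 122.549, 0.826087 μs; sum = 123.375 μs.
End-to-end = 959 μs.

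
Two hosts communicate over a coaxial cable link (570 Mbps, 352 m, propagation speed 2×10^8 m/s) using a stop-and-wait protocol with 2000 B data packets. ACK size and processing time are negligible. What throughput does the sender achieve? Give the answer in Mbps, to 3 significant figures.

506 Mbps

t_tx = L/R = 16000/570000000 = 2.80702e-05 s.
t_prop = 352/200000000 = 1.76e-06 s; RTT = 3.52e-06 s.
Cycle = t_tx + RTT = 3.15902e-05 s.
Throughput = L / cycle = 16000 / 3.15902e-05 = 506 Mbps.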